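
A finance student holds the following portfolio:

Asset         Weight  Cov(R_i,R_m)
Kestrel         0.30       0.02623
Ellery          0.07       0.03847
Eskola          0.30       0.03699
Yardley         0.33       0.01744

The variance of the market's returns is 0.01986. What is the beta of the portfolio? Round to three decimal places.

β_Kestrel = 0.02623 / 0.01986 = 1.3207
β_Ellery = 0.03847 / 0.01986 = 1.9371
β_Eskola = 0.03699 / 0.01986 = 1.8625
β_Yardley = 0.01744 / 0.01986 = 0.8781
β_P = Σ w_i β_i = 0.30×1.3207 + 0.07×1.9371 + 0.30×1.8625 + 0.33×0.8781 = 1.3803

1.380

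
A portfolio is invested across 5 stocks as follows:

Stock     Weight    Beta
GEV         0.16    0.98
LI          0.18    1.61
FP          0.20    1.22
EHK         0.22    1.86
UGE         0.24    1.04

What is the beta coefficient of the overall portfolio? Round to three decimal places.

1.349

β_P = Σ w_i β_i = 0.16×0.98 + 0.18×1.61 + 0.20×1.22 + 0.22×1.86 + 0.24×1.04 = 1.3494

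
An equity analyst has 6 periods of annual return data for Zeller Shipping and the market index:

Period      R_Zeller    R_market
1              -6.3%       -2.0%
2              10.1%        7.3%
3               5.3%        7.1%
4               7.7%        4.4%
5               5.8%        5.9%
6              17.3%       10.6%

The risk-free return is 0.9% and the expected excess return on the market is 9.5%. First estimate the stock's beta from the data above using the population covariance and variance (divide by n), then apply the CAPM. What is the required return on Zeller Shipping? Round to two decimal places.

Mean R_i = (-6.3 + 10.1 + 5.3 + 7.7 + 5.8 + 17.3) / 6 = 6.6500%
Mean R_m = (-2.0 + 7.3 + 7.1 + 4.4 + 5.9 + 10.6) / 6 = 5.5500%
Σ(R_i − R̄_i)(R_m − R̄_m) = 153.9950  ⇒  Cov = 153.9950 / 6 = 25.6658
Σ(R_m − R̄_m)² = 89.4150  ⇒  Var(R_m) = 89.4150 / 6 = 14.9025
β = Cov / Var(R_m) = 25.6658 / 14.9025 = 1.7222
E(R) = R_f + β × MRP = 0.9% + 1.7222 × 9.5% = 17.26%

17.26%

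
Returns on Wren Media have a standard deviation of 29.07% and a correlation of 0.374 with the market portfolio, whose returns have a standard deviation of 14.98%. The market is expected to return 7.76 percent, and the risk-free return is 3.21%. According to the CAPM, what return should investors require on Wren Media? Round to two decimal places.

β = ρ × σ_i / σ_m = 0.374 × 29.07% / 14.98% = 0.7258
MRP = 7.76% − 3.21% = 4.55%
E(R) = 3.21% + 0.7258 × 4.55% = 6.51%

6.51%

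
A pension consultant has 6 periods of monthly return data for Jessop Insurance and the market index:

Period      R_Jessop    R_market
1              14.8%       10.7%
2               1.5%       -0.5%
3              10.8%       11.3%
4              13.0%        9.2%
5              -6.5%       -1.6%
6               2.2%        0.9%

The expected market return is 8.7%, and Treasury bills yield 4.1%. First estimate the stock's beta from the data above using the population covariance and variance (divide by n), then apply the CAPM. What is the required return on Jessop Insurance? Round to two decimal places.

Mean R_i = (14.8 + 1.5 + 10.8 + 13.0 − 6.5 + 2.2) / 6 = 5.9667%
Mean R_m = (10.7 − 0.5 + 11.3 + 9.2 − 1.6 + 0.9) / 6 = 5.0000%
Σ(R_i − R̄_i)(R_m − R̄_m) = 232.6300  ⇒  Cov = 232.6300 / 6 = 38.7717
Σ(R_m − R̄_m)² = 180.4400  ⇒  Var(R_m) = 180.4400 / 6 = 30.0733
β = Cov / Var(R_m) = 38.7717 / 30.0733 = 1.2892
MRP = 8.7% − 4.1% = 4.60%
E(R) = R_f + β × MRP = 4.1% + 1.2892 × 4.6% = 10.03%

10.03%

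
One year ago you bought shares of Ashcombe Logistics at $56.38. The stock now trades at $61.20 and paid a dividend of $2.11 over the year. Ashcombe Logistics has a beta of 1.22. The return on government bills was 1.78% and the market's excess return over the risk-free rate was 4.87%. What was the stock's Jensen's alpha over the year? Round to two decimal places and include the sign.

+4.57%

Realised HPR = (P1 + D1 − P0) / P0 = (61.20 + 2.11 − 56.38) / 56.38 = 6.93 / 56.38 = 12.2916%
CAPM required = R_f + β·MRP = 1.78% + 1.22 × 4.87% = 7.7214%
α = realised − required = 12.2916% − 7.7214% = +4.57%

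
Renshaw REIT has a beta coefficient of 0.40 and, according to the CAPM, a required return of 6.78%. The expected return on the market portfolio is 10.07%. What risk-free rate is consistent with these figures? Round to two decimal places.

E(R) = R_f + β(E(R_m) − R_f) = R_f(1 − β) + β·E(R_m)
6.78% = R_f × (1 − 0.40) + 0.40 × 10.07%
6.78% = R_f × 0.60 + 4.0280%
R_f = (6.78% − 4.0280%) / 0.60 = 4.59%

4.59%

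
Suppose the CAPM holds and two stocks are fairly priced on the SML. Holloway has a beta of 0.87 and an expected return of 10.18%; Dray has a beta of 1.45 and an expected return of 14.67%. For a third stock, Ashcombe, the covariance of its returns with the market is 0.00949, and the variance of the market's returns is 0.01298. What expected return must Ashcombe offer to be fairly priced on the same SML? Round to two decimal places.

9.10%

MRP = (14.67% − 10.18%) / (1.45 − 0.87) = 7.7414%
R_f = 10.18% − 0.87 × 7.7414% = 3.4450%
β_Ashcombe = Cov / Var(R_m) = 0.00949 / 0.01298 = 0.7311
E(R_Ashcombe) = R_f + β × MRP = 3.4450% + 0.7311 × 7.7414% = 9.10%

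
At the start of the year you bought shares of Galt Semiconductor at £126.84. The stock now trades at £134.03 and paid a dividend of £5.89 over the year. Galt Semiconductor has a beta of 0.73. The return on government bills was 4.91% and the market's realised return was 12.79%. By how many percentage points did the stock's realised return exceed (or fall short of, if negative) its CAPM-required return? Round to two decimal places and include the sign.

-0.35%

Realised HPR = (P1 + D1 − P0) / P0 = (134.03 + 5.89 − 126.84) / 126.84 = 13.08 / 126.84 = 10.3122%
MRP = 12.79% − 4.91% = 7.88%
CAPM required = R_f + β·MRP = 4.91% + 0.73 × 7.88% = 10.6624%
α = realised − required = 10.3122% − 10.6624% = -0.35%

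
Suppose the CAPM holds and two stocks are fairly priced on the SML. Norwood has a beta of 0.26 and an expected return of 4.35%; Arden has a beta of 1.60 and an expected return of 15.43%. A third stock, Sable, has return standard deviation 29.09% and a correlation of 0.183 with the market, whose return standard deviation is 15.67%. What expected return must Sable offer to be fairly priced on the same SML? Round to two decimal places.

5.01%

MRP = (15.43% − 4.35%) / (1.60 − 0.26) = 8.2687%
R_f = 4.35% − 0.26 × 8.2687% = 2.2001%
β_Sable = ρ·σ_i/σ_m = 0.183 × 29.09 / 15.67 = 0.3397
E(R_Sable) = R_f + β × MRP = 2.2001% + 0.3397 × 8.2687% = 5.01%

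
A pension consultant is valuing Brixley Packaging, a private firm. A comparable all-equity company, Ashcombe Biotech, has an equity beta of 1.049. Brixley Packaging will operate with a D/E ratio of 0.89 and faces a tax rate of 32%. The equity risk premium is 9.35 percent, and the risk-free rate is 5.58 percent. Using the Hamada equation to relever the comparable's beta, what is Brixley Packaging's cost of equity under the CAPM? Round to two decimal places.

β_L = β_U × [1 + (1 − t)(D/E)] = 1.049 × [1 + (1 − 0.32) × 0.89]
    = 1.049 × [1 + 0.68 × 0.89] = 1.049 × 1.6052 = 1.6839
E(R) = R_f + β_L × MRP = 5.58% + 1.6839 × 9.35% = 21.32%

21.32%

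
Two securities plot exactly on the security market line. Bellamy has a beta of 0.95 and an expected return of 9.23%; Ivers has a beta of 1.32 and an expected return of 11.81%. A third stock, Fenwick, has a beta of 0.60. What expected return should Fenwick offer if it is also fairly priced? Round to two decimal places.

MRP (SML slope) = (11.81% − 9.23%) / (1.32 − 0.95) = 2.58% / 0.37 = 6.9730%
R_f (intercept) = 9.23% − 0.95 × 6.9730% = 2.6057%
E(R_Fenwick) = R_f + β × MRP = 2.6057% + 0.60 × 6.9730% = 6.79%

6.79%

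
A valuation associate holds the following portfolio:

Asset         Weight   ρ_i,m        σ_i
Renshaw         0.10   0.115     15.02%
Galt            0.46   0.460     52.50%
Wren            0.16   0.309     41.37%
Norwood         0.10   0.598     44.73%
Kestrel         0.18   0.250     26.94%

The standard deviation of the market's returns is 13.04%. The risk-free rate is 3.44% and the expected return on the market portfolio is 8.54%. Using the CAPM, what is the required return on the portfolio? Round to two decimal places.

β_Renshaw = 0.115 × 15.02% / 13.04% = 0.1325
β_Galt = 0.460 × 52.50% / 13.04% = 1.8520
β_Wren = 0.309 × 41.37% / 13.04% = 0.9803
β_Norwood = 0.598 × 44.73% / 13.04% = 2.0513
β_Kestrel = 0.250 × 26.94% / 13.04% = 0.5165
β_P = Σ w_i β_i = 0.10×0.1325 + 0.46×1.8520 + 0.16×0.9803 + 0.10×2.0513 + 0.18×0.5165 = 1.3201
MRP = 8.54% − 3.44% = 5.10%
E(R_P) = R_f + β_P × MRP = 3.44% + 1.3201 × 5.10% = 10.17%

10.17%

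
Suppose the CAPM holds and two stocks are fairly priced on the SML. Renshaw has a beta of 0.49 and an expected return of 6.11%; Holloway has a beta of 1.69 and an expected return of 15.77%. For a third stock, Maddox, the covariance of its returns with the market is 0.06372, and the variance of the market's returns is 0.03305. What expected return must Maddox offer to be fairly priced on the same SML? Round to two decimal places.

17.69%

MRP = (15.77% − 6.11%) / (1.69 − 0.49) = 8.0500%
R_f = 6.11% − 0.49 × 8.0500% = 2.1655%
β_Maddox = Cov / Var(R_m) = 0.06372 / 0.03305 = 1.9280
E(R_Maddox) = R_f + β × MRP = 2.1655% + 1.9280 × 8.0500% = 17.69%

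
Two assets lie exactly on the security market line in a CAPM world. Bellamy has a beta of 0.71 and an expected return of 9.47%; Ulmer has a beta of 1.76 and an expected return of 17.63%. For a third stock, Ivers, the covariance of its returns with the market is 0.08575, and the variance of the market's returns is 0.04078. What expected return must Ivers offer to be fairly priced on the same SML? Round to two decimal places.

MRP = (17.63% − 9.47%) / (1.76 − 0.71) = 7.7714%
R_f = 9.47% − 0.71 × 7.7714% = 3.9523%
β_Ivers = Cov / Var(R_m) = 0.08575 / 0.04078 = 2.1027
E(R_Ivers) = R_f + β × MRP = 3.9523% + 2.1027 × 7.7714% = 20.29%

20.29%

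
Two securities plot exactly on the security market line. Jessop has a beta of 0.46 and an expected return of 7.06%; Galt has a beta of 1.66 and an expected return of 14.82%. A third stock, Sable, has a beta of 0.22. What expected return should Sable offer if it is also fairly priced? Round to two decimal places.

MRP (SML slope) = (14.82% − 7.06%) / (1.66 − 0.46) = 7.76% / 1.20 = 6.4667%
R_f (intercept) = 7.06% − 0.46 × 6.4667% = 4.0853%
E(R_Sable) = R_f + β × MRP = 4.0853% + 0.22 × 6.4667% = 5.51%

5.51%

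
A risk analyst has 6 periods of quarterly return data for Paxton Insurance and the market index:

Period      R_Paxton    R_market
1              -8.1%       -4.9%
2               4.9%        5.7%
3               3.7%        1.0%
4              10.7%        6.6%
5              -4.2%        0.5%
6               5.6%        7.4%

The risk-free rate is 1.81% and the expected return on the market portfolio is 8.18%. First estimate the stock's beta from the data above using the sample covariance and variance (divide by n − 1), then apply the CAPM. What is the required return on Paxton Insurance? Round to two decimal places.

Mean R_i = (-8.1 + 4.9 + 3.7 + 10.7 − 4.2 + 5.6) / 6 = 2.1000%
Mean R_m = (-4.9 + 5.7 + 1.0 + 6.6 + 0.5 + 7.4) / 6 = 2.7167%
Σ(R_i − R̄_i)(R_m − R̄_m) = 147.0500  ⇒  Cov = 147.0500 / 5 = 29.4100
Σ(R_m − R̄_m)² = 111.7883  ⇒  Var(R_m) = 111.7883 / 5 = 22.3577
β = Cov / Var(R_m) = 29.4100 / 22.3577 = 1.3154
MRP = 8.18% − 1.81% = 6.37%
E(R) = R_f + β × MRP = 1.81% + 1.3154 × 6.37% = 10.19%

10.19%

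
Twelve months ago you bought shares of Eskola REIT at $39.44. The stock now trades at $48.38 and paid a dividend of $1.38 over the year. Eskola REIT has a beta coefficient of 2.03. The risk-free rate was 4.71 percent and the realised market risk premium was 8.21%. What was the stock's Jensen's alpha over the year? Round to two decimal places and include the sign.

Realised HPR = (P1 + D1 − P0) / P0 = (48.38 + 1.38 − 39.44) / 39.44 = 10.32 / 39.44 = 26.1663%
CAPM required = R_f + β·MRP = 4.71% + 2.03 × 8.21% = 21.3763%
α = realised − required = 26.1663% − 21.3763% = +4.79%

+4.79%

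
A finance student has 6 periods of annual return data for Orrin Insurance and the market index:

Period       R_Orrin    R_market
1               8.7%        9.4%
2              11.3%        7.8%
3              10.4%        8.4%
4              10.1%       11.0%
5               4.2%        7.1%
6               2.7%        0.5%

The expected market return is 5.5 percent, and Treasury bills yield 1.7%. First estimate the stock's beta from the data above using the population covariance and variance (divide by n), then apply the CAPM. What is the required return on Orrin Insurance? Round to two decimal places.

4.61%

Mean R_i = (8.7 + 11.3 + 10.4 + 10.1 + 4.2 + 2.7) / 6 = 7.9000%
Mean R_m = (9.4 + 7.8 + 8.4 + 11.0 + 7.1 + 0.5) / 6 = 7.3667%
Σ(R_i − R̄_i)(R_m − R̄_m) = 50.3700  ⇒  Cov = 50.3700 / 6 = 8.3950
Σ(R_m − R̄_m)² = 65.8133  ⇒  Var(R_m) = 65.8133 / 6 = 10.9689
β = Cov / Var(R_m) = 8.3950 / 10.9689 = 0.7653
MRP = 5.5% − 1.7% = 3.80%
E(R) = R_f + β × MRP = 1.7% + 0.7653 × 3.8% = 4.61%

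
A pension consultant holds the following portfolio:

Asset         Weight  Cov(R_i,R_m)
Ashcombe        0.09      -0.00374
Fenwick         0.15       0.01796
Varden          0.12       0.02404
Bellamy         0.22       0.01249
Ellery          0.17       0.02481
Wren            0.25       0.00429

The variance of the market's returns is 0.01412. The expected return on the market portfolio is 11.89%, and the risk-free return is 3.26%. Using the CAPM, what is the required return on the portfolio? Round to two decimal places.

11.38%

β_Ashcombe = -0.00374 / 0.01412 = -0.2649
β_Fenwick = 0.01796 / 0.01412 = 1.2720
β_Varden = 0.02404 / 0.01412 = 1.7025
β_Bellamy = 0.01249 / 0.01412 = 0.8846
β_Ellery = 0.02481 / 0.01412 = 1.7571
β_Wren = 0.00429 / 0.01412 = 0.3038
β_P = Σ w_i β_i = 0.09×-0.2649 + 0.15×1.2720 + 0.12×1.7025 + 0.22×0.8846 + 0.17×1.7571 + 0.25×0.3038 = 0.9405
MRP = 11.89% − 3.26% = 8.63%
E(R_P) = R_f + β_P × MRP = 3.26% + 0.9405 × 8.63% = 11.38%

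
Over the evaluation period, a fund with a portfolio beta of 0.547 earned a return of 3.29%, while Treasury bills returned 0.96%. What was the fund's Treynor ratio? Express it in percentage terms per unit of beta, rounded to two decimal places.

4.26%

Treynor = (R_P − R_f) / β_P = (3.29% − 0.96%) / 0.5470 = 2.33% / 0.5470 = 4.26%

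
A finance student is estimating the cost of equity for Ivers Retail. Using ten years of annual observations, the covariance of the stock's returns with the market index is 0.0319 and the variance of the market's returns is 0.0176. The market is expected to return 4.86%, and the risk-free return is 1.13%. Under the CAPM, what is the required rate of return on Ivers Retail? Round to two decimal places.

7.89%

β = Cov(R_i, R_m) / Var(R_m) = 0.0319 / 0.0176 = 1.8125
MRP = 4.86% − 1.13% = 3.73%
E(R) = R_f + β × MRP = 1.13% + 1.8125 × 3.73% = 7.89%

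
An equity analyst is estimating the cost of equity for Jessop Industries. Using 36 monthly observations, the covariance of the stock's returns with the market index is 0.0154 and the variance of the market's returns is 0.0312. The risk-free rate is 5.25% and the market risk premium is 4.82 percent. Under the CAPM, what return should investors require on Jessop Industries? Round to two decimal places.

7.63%

β = Cov(R_i, R_m) / Var(R_m) = 0.0154 / 0.0312 = 0.4936
E(R) = R_f + β × MRP = 5.25% + 0.4936 × 4.82% = 7.63%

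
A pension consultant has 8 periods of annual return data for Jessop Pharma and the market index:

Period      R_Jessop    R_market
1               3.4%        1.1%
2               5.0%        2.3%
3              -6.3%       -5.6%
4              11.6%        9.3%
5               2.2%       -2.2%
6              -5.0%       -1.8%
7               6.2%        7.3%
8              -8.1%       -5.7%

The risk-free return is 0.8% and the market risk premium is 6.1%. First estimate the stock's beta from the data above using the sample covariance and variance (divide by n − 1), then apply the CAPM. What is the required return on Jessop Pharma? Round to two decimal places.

Mean R_i = (3.4 + 5.0 − 6.3 + 11.6 + 2.2 − 5.0 + 6.2 − 8.1) / 8 = 1.1250%
Mean R_m = (1.1 + 2.3 − 5.6 + 9.3 − 2.2 − 1.8 + 7.3 − 5.7) / 8 = 0.5875%
Σ(R_i − R̄_i)(R_m − R̄_m) = 248.7025  ⇒  Cov = 248.7025 / 7 = 35.5289
Σ(R_m − R̄_m)² = 215.4488  ⇒  Var(R_m) = 215.4488 / 7 = 30.7784
β = Cov / Var(R_m) = 35.5289 / 30.7784 = 1.1543
E(R) = R_f + β × MRP = 0.8% + 1.1543 × 6.1% = 7.84%

7.84%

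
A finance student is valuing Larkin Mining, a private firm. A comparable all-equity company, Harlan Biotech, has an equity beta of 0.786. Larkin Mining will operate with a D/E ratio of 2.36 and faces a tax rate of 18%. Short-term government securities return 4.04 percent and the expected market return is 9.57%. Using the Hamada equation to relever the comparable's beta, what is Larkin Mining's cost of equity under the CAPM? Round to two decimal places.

β_L = β_U × [1 + (1 − t)(D/E)] = 0.786 × [1 + (1 − 0.18) × 2.36]
    = 0.786 × [1 + 0.82 × 2.36] = 0.786 × 2.9352 = 2.3071
MRP = 9.57% − 4.04% = 5.53%
E(R) = R_f + β_L × MRP = 4.04% + 2.3071 × 5.53% = 16.80%

16.80%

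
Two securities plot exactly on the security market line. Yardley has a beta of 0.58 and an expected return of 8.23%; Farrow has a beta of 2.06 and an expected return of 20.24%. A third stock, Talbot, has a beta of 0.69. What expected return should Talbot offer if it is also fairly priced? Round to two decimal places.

9.12%

MRP (SML slope) = (20.24% − 8.23%) / (2.06 − 0.58) = 12.01% / 1.48 = 8.1149%
R_f (intercept) = 8.23% − 0.58 × 8.1149% = 3.5234%
E(R_Talbot) = R_f + β × MRP = 3.5234% + 0.69 × 8.1149% = 9.12%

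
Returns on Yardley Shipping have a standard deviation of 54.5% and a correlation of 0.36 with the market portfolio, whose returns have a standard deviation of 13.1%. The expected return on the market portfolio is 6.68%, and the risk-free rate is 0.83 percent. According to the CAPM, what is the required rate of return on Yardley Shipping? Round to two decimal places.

9.59%

β = ρ × σ_i / σ_m = 0.36 × 54.5% / 13.1% = 1.4977
MRP = 6.68% − 0.83% = 5.85%
E(R) = 0.83% + 1.4977 × 5.85% = 9.59%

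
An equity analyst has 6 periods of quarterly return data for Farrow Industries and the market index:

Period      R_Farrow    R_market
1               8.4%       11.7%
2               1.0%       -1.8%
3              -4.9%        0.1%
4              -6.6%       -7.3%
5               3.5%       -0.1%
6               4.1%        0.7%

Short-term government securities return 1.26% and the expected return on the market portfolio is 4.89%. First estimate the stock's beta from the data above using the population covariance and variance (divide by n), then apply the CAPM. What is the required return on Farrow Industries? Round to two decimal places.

3.97%

Mean R_i = (8.4 + 1.0 − 4.9 − 6.6 + 3.5 + 4.1) / 6 = 0.9167%
Mean R_m = (11.7 − 1.8 + 0.1 − 7.3 − 0.1 + 0.7) / 6 = 0.5500%
Σ(R_i − R̄_i)(R_m − R̄_m) = 143.6650  ⇒  Cov = 143.6650 / 6 = 23.9442
Σ(R_m − R̄_m)² = 192.1150  ⇒  Var(R_m) = 192.1150 / 6 = 32.0192
β = Cov / Var(R_m) = 23.9442 / 32.0192 = 0.7478
MRP = 4.89% − 1.26% = 3.63%
E(R) = R_f + β × MRP = 1.26% + 0.7478 × 3.63% = 3.97%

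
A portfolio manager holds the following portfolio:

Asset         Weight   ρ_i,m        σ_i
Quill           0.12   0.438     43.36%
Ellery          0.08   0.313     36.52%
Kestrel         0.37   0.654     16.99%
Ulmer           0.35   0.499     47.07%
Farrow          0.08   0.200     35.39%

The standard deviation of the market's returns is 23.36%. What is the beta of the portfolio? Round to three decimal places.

0.689

β_Quill = 0.438 × 43.36% / 23.36% = 0.8130
β_Ellery = 0.313 × 36.52% / 23.36% = 0.4893
β_Kestrel = 0.654 × 16.99% / 23.36% = 0.4757
β_Ulmer = 0.499 × 47.07% / 23.36% = 1.0055
β_Farrow = 0.200 × 35.39% / 23.36% = 0.3030
β_P = Σ w_i β_i = 0.12×0.8130 + 0.08×0.4893 + 0.37×0.4757 + 0.35×1.0055 + 0.08×0.3030 = 0.6889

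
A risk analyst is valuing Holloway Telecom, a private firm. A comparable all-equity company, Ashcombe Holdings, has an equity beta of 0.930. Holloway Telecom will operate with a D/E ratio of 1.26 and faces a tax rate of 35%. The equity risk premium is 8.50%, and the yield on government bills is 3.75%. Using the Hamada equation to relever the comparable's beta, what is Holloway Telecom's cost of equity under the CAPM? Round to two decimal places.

18.13%

β_L = β_U × [1 + (1 − t)(D/E)] = 0.930 × [1 + (1 − 0.35) × 1.26]
    = 0.930 × [1 + 0.65 × 1.26] = 0.930 × 1.8190 = 1.6917
E(R) = R_f + β_L × MRP = 3.75% + 1.6917 × 8.50% = 18.13%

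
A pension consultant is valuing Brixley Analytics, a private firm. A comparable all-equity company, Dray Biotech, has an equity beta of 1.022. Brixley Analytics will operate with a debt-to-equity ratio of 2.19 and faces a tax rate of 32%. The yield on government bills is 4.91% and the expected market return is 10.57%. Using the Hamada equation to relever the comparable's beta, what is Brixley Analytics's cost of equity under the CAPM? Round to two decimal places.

19.31%

β_L = β_U × [1 + (1 − t)(D/E)] = 1.022 × [1 + (1 − 0.32) × 2.19]
    = 1.022 × [1 + 0.68 × 2.19] = 1.022 × 2.4892 = 2.5440
MRP = 10.57% − 4.91% = 5.66%
E(R) = R_f + β_L × MRP = 4.91% + 2.5440 × 5.66% = 19.31%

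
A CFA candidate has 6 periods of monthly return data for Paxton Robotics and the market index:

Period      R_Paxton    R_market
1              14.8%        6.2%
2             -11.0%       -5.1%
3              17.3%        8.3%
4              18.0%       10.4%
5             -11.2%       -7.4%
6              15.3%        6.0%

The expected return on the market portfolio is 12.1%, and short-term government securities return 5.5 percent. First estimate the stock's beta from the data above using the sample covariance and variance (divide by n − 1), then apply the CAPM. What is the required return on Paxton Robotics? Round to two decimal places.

Mean R_i = (14.8 − 11.0 + 17.3 + 18.0 − 11.2 + 15.3) / 6 = 7.2000%
Mean R_m = (6.2 − 5.1 + 8.3 + 10.4 − 7.4 + 6.0) / 6 = 3.0667%
Σ(R_i − R̄_i)(R_m − R̄_m) = 520.8500  ⇒  Cov = 520.8500 / 5 = 104.1700
Σ(R_m − R̄_m)² = 275.8333  ⇒  Var(R_m) = 275.8333 / 5 = 55.1667
β = Cov / Var(R_m) = 104.1700 / 55.1667 = 1.8883
MRP = 12.1% − 5.5% = 6.60%
E(R) = R_f + β × MRP = 5.5% + 1.8883 × 6.6% = 17.96%

17.96%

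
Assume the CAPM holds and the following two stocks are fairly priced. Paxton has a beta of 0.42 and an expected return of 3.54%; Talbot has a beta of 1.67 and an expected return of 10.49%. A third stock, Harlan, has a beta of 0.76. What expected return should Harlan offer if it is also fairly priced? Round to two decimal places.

5.43%

MRP (SML slope) = (10.49% − 3.54%) / (1.67 − 0.42) = 6.95% / 1.25 = 5.5600%
R_f (intercept) = 3.54% − 0.42 × 5.5600% = 1.2048%
E(R_Harlan) = R_f + β × MRP = 1.2048% + 0.76 × 5.5600% = 5.43%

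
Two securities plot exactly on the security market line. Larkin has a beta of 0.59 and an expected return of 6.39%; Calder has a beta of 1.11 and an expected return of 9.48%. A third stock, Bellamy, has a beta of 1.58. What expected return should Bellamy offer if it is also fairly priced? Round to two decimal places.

MRP (SML slope) = (9.48% − 6.39%) / (1.11 − 0.59) = 3.09% / 0.52 = 5.9423%
R_f (intercept) = 6.39% − 0.59 × 5.9423% = 2.8840%
E(R_Bellamy) = R_f + β × MRP = 2.8840% + 1.58 × 5.9423% = 12.27%

12.27%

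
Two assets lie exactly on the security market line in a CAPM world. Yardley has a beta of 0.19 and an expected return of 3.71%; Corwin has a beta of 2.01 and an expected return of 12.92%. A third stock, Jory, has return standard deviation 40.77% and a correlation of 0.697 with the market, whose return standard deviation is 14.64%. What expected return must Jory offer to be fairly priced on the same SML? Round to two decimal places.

MRP = (12.92% − 3.71%) / (2.01 − 0.19) = 5.0604%
R_f = 3.71% − 0.19 × 5.0604% = 2.7485%
β_Jory = ρ·σ_i/σ_m = 0.697 × 40.77 / 14.64 = 1.9410
E(R_Jory) = R_f + β × MRP = 2.7485% + 1.9410 × 5.0604% = 12.57%

12.57%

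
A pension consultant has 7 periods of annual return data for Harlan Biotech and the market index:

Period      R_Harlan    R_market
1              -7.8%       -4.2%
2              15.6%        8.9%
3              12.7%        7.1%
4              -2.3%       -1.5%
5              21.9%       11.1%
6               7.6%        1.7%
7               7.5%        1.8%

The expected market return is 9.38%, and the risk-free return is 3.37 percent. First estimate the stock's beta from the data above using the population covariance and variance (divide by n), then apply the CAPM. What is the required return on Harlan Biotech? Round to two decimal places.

Mean R_i = (-7.8 + 15.6 + 12.7 − 2.3 + 21.9 + 7.6 + 7.5) / 7 = 7.8857%
Mean R_m = (-4.2 + 8.9 + 7.1 − 1.5 + 11.1 + 1.7 + 1.8) / 7 = 3.5571%
Σ(R_i − R̄_i)(R_m − R̄_m) = 338.3757  ⇒  Cov = 338.3757 / 7 = 48.3394
Σ(R_m − R̄_m)² = 190.2771  ⇒  Var(R_m) = 190.2771 / 7 = 27.1824
β = Cov / Var(R_m) = 48.3394 / 27.1824 = 1.7783
MRP = 9.38% − 3.37% = 6.01%
E(R) = R_f + β × MRP = 3.37% + 1.7783 × 6.01% = 14.06%

14.06%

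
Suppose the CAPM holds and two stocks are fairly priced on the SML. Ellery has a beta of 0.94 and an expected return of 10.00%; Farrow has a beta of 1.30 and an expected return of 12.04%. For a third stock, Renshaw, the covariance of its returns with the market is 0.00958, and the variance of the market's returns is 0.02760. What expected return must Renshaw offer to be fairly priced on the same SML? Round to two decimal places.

MRP = (12.04% − 10.00%) / (1.30 − 0.94) = 5.6667%
R_f = 10.00% − 0.94 × 5.6667% = 4.6733%
β_Renshaw = Cov / Var(R_m) = 0.00958 / 0.02760 = 0.3471
E(R_Renshaw) = R_f + β × MRP = 4.6733% + 0.3471 × 5.6667% = 6.64%

6.64%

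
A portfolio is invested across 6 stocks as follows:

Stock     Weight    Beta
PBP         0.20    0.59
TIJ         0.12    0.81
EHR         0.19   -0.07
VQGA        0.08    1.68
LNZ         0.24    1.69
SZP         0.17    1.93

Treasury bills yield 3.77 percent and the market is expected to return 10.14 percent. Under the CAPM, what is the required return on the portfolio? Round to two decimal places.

β_P = Σ w_i β_i = 0.20×0.59 + 0.12×0.81 + 0.19×-0.07 + 0.08×1.68 + 0.24×1.69 + 0.17×1.93 = 1.0700
MRP = 10.14% − 3.77% = 6.37%
E(R_P) = R_f + β_P × MRP = 3.77% + 1.0700 × 6.37% = 10.59%

10.59%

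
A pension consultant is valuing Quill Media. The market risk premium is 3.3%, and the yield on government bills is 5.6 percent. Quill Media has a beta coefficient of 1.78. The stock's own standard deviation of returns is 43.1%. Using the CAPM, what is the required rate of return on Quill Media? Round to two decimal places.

11.47%

E(R) = R_f + β × MRP = 5.6% + 1.78 × 3.3% = 11.47%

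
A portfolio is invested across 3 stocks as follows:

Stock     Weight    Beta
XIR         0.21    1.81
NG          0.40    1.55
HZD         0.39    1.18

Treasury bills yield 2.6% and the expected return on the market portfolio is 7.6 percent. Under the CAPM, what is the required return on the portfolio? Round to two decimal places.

9.90%

β_P = Σ w_i β_i = 0.21×1.81 + 0.40×1.55 + 0.39×1.18 = 1.4603
MRP = 7.6% − 2.6% = 5.00%
E(R_P) = R_f + β_P × MRP = 2.6% + 1.4603 × 5.0% = 9.90%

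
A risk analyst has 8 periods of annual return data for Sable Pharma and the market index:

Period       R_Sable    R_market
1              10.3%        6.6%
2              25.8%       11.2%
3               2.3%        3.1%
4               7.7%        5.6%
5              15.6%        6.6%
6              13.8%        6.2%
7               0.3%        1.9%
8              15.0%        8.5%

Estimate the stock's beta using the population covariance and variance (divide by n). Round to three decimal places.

Mean R_i = (10.3 + 25.8 + 2.3 + 7.7 + 15.6 + 13.8 + 0.3 + 15.0) / 8 = 11.3500%
Mean R_m = (6.6 + 11.2 + 3.1 + 5.6 + 6.6 + 6.2 + 1.9 + 8.5) / 8 = 6.2125%
Σ(R_i − R̄_i)(R_m − R̄_m) = 159.6850  ⇒  Cov = 159.6850 / 8 = 19.9606
Σ(R_m − R̄_m)² = 59.0688  ⇒  Var(R_m) = 59.0688 / 8 = 7.3836
β = Cov / Var(R_m) = 19.9606 / 7.3836 = 2.7034

2.703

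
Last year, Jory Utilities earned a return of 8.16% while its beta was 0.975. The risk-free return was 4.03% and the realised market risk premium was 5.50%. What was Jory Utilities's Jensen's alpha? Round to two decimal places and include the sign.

-1.23%

CAPM benchmark = R_f + β(R_m − R_f) = 4.03% + 0.975 × 5.50% = 9.39250%
α = actual − benchmark = 8.16% − 9.39250% = -1.23%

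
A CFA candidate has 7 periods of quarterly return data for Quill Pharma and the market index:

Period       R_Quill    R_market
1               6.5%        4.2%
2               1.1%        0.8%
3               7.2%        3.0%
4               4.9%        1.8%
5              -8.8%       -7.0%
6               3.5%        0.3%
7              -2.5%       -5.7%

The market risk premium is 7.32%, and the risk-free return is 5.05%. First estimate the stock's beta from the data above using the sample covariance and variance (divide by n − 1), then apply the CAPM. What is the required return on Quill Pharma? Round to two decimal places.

Mean R_i = (6.5 + 1.1 + 7.2 + 4.9 − 8.8 + 3.5 − 2.5) / 7 = 1.7000%
Mean R_m = (4.2 + 0.8 + 3.0 + 1.8 − 7.0 + 0.3 − 5.7) / 7 = -0.3714%
Σ(R_i − R̄_i)(R_m − R̄_m) = 139.9200  ⇒  Cov = 139.9200 / 6 = 23.3200
Σ(R_m − R̄_m)² = 111.1343  ⇒  Var(R_m) = 111.1343 / 6 = 18.5224
β = Cov / Var(R_m) = 23.3200 / 18.5224 = 1.2590
E(R) = R_f + β × MRP = 5.05% + 1.2590 × 7.32% = 14.27%

14.27%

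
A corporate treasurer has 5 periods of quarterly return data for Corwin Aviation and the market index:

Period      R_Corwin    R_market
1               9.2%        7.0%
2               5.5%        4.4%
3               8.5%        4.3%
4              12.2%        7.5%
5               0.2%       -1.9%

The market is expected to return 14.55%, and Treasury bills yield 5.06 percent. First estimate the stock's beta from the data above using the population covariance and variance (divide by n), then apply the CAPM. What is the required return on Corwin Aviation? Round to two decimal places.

16.02%

Mean R_i = (9.2 + 5.5 + 8.5 + 12.2 + 0.2) / 5 = 7.1200%
Mean R_m = (7.0 + 4.4 + 4.3 + 7.5 − 1.9) / 5 = 4.2600%
Σ(R_i − R̄_i)(R_m − R̄_m) = 64.6140  ⇒  Cov = 64.6140 / 5 = 12.9228
Σ(R_m − R̄_m)² = 55.9720  ⇒  Var(R_m) = 55.9720 / 5 = 11.1944
β = Cov / Var(R_m) = 12.9228 / 11.1944 = 1.1544
MRP = 14.55% − 5.06% = 9.49%
E(R) = R_f + β × MRP = 5.06% + 1.1544 × 9.49% = 16.02%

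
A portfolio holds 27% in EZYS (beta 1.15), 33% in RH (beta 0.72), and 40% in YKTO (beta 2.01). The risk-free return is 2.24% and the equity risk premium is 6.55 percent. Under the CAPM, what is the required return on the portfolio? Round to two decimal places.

β_P = Σ w_i β_i = 0.27×1.15 + 0.33×0.72 + 0.40×2.01 = 1.3521
E(R_P) = R_f + β_P × MRP = 2.24% + 1.3521 × 6.55% = 11.10%

11.10%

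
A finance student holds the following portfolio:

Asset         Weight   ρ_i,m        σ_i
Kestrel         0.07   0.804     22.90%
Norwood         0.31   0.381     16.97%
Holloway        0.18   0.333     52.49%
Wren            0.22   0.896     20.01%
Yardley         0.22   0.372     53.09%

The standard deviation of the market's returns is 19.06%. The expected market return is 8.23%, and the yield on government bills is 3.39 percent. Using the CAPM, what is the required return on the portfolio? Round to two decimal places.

β_Kestrel = 0.804 × 22.90% / 19.06% = 0.9660
β_Norwood = 0.381 × 16.97% / 19.06% = 0.3392
β_Holloway = 0.333 × 52.49% / 19.06% = 0.9171
β_Wren = 0.896 × 20.01% / 19.06% = 0.9407
β_Yardley = 0.372 × 53.09% / 19.06% = 1.0362
β_P = Σ w_i β_i = 0.07×0.9660 + 0.31×0.3392 + 0.18×0.9171 + 0.22×0.9407 + 0.22×1.0362 = 0.7728
MRP = 8.23% − 3.39% = 4.84%
E(R_P) = R_f + β_P × MRP = 3.39% + 0.7728 × 4.84% = 7.13%

7.13%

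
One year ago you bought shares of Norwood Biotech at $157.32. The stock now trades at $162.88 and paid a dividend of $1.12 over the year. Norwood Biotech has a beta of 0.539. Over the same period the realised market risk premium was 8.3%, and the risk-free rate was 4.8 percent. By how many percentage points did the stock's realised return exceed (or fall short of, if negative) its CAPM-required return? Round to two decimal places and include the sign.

Realised HPR = (P1 + D1 − P0) / P0 = (162.88 + 1.12 − 157.32) / 157.32 = 6.68 / 157.32 = 4.2461%
CAPM required = R_f + β·MRP = 4.8% + 0.539 × 8.3% = 9.2737%
α = realised − required = 4.2461% − 9.2737% = -5.03%

-5.03%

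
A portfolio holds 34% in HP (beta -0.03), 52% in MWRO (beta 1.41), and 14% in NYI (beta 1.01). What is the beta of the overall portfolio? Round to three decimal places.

0.864

β_P = Σ w_i β_i = 0.34×-0.03 + 0.52×1.41 + 0.14×1.01 = 0.8644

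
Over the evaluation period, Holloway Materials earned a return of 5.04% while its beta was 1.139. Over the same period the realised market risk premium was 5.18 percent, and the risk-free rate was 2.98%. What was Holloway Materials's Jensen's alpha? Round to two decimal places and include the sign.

CAPM benchmark = R_f + β(R_m − R_f) = 2.98% + 1.139 × 5.18% = 8.88002%
α = actual − benchmark = 5.04% − 8.88002% = -3.84%

-3.84%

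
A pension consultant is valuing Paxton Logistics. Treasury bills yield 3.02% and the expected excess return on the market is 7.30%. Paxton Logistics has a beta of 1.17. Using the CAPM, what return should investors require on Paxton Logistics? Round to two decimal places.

E(R) = R_f + β × MRP = 3.02% + 1.17 × 7.30% = 11.56%

11.56%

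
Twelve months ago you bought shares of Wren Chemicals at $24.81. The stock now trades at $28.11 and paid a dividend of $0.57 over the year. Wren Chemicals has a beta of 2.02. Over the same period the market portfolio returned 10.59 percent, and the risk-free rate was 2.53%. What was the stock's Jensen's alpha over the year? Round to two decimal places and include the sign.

Realised HPR = (P1 + D1 − P0) / P0 = (28.11 + 0.57 − 24.81) / 24.81 = 3.87 / 24.81 = 15.5985%
MRP = 10.59% − 2.53% = 8.06%
CAPM required = R_f + β·MRP = 2.53% + 2.02 × 8.06% = 18.8112%
α = realised − required = 15.5985% − 18.8112% = -3.21%

-3.21%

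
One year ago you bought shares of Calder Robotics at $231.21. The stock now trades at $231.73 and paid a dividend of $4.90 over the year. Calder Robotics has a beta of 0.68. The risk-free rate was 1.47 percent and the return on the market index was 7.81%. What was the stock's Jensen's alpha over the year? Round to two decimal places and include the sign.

-3.44%

Realised HPR = (P1 + D1 − P0) / P0 = (231.73 + 4.90 − 231.21) / 231.21 = 5.42 / 231.21 = 2.3442%
MRP = 7.81% − 1.47% = 6.34%
CAPM required = R_f + β·MRP = 1.47% + 0.68 × 6.34% = 5.7812%
α = realised − required = 2.3442% − 5.7812% = -3.44%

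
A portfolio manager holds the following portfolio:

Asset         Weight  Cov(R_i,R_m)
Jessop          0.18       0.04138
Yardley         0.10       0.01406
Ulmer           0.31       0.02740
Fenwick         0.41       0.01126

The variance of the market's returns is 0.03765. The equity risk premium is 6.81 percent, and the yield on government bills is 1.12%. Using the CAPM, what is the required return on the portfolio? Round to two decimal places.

β_Jessop = 0.04138 / 0.03765 = 1.0991
β_Yardley = 0.01406 / 0.03765 = 0.3734
β_Ulmer = 0.02740 / 0.03765 = 0.7278
β_Fenwick = 0.01126 / 0.03765 = 0.2991
β_P = Σ w_i β_i = 0.18×1.0991 + 0.10×0.3734 + 0.31×0.7278 + 0.41×0.2991 = 0.5834
E(R_P) = R_f + β_P × MRP = 1.12% + 0.5834 × 6.81% = 5.09%

5.09%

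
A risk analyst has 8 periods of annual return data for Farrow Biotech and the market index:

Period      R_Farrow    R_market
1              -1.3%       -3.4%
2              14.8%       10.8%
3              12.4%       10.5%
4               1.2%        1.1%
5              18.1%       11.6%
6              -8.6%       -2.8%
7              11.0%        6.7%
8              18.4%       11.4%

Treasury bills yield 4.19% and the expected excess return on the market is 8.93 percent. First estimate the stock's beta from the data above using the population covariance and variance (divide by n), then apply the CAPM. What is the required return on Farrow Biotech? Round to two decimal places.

Mean R_i = (-1.3 + 14.8 + 12.4 + 1.2 + 18.1 − 8.6 + 11.0 + 18.4) / 8 = 8.2500%
Mean R_m = (-3.4 + 10.8 + 10.5 + 1.1 + 11.6 − 2.8 + 6.7 + 11.4) / 8 = 5.7375%
Σ(R_i − R̄_i)(R_m − R̄_m) = 434.6050  ⇒  Cov = 434.6050 / 8 = 54.3256
Σ(R_m − R̄_m)² = 293.5588  ⇒  Var(R_m) = 293.5588 / 8 = 36.6949
β = Cov / Var(R_m) = 54.3256 / 36.6949 = 1.4805
E(R) = R_f + β × MRP = 4.19% + 1.4805 × 8.93% = 17.41%

17.41%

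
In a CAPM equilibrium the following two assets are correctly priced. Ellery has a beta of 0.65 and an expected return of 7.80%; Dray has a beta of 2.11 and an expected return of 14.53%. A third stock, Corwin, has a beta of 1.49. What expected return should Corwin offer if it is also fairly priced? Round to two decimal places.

11.67%

MRP (SML slope) = (14.53% − 7.80%) / (2.11 − 0.65) = 6.73% / 1.46 = 4.6096%
R_f (intercept) = 7.80% − 0.65 × 4.6096% = 4.8038%
E(R_Corwin) = R_f + β × MRP = 4.8038% + 1.49 × 4.6096% = 11.67%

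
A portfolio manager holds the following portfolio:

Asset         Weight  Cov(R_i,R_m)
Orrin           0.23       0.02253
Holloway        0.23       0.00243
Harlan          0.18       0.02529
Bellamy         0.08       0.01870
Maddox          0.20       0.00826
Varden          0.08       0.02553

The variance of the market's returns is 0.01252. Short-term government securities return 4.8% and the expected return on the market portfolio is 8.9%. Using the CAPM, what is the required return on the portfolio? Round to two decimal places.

β_Orrin = 0.02253 / 0.01252 = 1.7995
β_Holloway = 0.00243 / 0.01252 = 0.1941
β_Harlan = 0.02529 / 0.01252 = 2.0200
β_Bellamy = 0.01870 / 0.01252 = 1.4936
β_Maddox = 0.00826 / 0.01252 = 0.6597
β_Varden = 0.02553 / 0.01252 = 2.0391
β_P = Σ w_i β_i = 0.23×1.7995 + 0.23×0.1941 + 0.18×2.0200 + 0.08×1.4936 + 0.20×0.6597 + 0.08×2.0391 = 1.2367
MRP = 8.9% − 4.8% = 4.10%
E(R_P) = R_f + β_P × MRP = 4.8% + 1.2367 × 4.1% = 9.87%

9.87%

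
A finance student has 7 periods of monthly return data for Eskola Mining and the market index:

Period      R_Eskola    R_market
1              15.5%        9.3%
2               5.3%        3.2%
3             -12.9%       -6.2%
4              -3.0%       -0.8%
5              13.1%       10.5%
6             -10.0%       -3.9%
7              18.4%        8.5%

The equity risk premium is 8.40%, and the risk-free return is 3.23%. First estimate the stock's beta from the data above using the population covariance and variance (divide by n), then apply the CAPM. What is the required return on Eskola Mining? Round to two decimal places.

Mean R_i = (15.5 + 5.3 − 12.9 − 3.0 + 13.1 − 10.0 + 18.4) / 7 = 3.7714%
Mean R_m = (9.3 + 3.2 − 6.2 − 0.8 + 10.5 − 3.9 + 8.5) / 7 = 2.9429%
Σ(R_i − R̄_i)(R_m − R̄_m) = 498.7486  ⇒  Cov = 498.7486 / 7 = 71.2498
Σ(R_m − R̄_m)² = 272.8971  ⇒  Var(R_m) = 272.8971 / 7 = 38.9853
β = Cov / Var(R_m) = 71.2498 / 38.9853 = 1.8276
E(R) = R_f + β × MRP = 3.23% + 1.8276 × 8.40% = 18.58%

18.58%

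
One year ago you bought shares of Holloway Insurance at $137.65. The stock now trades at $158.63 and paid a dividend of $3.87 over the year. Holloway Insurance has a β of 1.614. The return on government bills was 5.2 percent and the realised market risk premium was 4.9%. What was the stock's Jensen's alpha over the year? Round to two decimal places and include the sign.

Realised HPR = (P1 + D1 − P0) / P0 = (158.63 + 3.87 − 137.65) / 137.65 = 24.85 / 137.65 = 18.0530%
CAPM required = R_f + β·MRP = 5.2% + 1.614 × 4.9% = 13.1086%
α = realised − required = 18.0530% − 13.1086% = +4.94%

+4.94%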